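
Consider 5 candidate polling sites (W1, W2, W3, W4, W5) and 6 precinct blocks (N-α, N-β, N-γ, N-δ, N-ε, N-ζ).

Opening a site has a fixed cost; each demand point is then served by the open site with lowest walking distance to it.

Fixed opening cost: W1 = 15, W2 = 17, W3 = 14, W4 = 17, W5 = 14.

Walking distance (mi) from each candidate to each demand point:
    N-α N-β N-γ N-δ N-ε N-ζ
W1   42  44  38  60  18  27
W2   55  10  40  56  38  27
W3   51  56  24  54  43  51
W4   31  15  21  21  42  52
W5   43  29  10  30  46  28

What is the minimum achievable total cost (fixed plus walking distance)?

Open {W1, W4}: assign each demand point to its cheapest open site.
  N-α→W4 31, N-β→W4 15, N-γ→W4 21, N-δ→W4 21, N-ε→W1 18, N-ζ→W1 27
  walking distance 133, fixed 32 → total 165.
Compare {W1, W4, W5}: walking distance 122 + fixed 46 = 168.
Compare {W1, W2, W4}: walking distance 128 + fixed 49 = 177.
Compare {W4, W5}: walking distance 147 + fixed 31 = 178.
All other subsets cost ≥ 168. Minimum total cost: 165.

165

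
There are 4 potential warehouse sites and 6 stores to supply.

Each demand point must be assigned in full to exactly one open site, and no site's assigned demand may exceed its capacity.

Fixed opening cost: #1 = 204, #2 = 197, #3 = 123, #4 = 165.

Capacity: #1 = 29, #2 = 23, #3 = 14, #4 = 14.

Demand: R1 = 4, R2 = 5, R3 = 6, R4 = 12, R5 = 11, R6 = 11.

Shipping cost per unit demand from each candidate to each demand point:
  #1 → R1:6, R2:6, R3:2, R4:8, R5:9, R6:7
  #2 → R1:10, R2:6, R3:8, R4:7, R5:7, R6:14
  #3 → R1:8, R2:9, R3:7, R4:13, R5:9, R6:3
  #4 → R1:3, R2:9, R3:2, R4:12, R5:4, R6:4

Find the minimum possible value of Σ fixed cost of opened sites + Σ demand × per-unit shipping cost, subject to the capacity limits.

Open {#1, #2}; cheapest assignment that respects the capacities:
  #1 (cap 29, load 26): R1, R2, R3, R6 — cost 4×6 + 5×6 + 6×2 + 11×7 = 143
  #2 (cap 23, load 23): R4, R5 — cost 12×7 + 11×7 = 161
  Shipping 304, fixed 401 → total 705.
  Any other capacity-feasible assignment to {#1, #2} ships for at least 304.
Compare {#1, #3, #4}: its best feasible assignment gives total 731.
Compare {#1, #2, #3}: its best feasible assignment gives total 784.
Every other set of open sites that can feasibly serve all demand totals ≥ 731 even under its best assignment. Minimum: 705.

705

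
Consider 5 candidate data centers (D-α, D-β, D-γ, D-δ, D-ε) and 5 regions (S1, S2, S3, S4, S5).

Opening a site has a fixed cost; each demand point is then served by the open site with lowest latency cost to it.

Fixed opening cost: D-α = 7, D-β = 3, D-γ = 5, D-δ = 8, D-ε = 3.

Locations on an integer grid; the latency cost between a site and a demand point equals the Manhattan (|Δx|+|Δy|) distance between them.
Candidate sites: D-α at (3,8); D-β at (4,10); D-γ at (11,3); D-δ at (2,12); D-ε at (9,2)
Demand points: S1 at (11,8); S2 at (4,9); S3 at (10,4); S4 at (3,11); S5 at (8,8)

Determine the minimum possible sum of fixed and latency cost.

24

Open {D-β, D-γ}: assign each demand point to its cheapest open site.
  S1→D-γ 5, S2→D-β 1, S3→D-γ 2, S4→D-β 2, S5→D-β 6
  latency cost 16, fixed 8 → total 24.
Compare {D-β, D-ε}: latency cost 20 + fixed 6 = 26.
Compare {D-β, D-γ, D-ε}: latency cost 16 + fixed 11 = 27.
Compare {D-α, D-γ}: latency cost 17 + fixed 12 = 29.
All other subsets cost ≥ 26. Minimum total cost: 24.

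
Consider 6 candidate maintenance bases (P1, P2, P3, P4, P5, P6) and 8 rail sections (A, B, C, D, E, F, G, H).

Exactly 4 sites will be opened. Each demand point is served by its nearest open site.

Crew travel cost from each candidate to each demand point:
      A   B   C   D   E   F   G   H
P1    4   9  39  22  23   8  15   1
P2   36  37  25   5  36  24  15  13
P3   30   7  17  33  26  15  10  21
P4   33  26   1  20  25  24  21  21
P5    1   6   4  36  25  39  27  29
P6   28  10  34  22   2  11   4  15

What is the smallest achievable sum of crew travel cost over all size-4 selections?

Open {P1, P2, P5, P6}.
  A→P5 1, B→P5 6, C→P5 4, D→P2 5, E→P6 2, F→P1 8, G→P6 4, H→P1 1  ⇒ total 31.
Compare {P1, P2, P4, P6}: total 34.
Compare {P1, P4, P5, P6}: total 43.
No size-4 selection does better; minimum is 31.

31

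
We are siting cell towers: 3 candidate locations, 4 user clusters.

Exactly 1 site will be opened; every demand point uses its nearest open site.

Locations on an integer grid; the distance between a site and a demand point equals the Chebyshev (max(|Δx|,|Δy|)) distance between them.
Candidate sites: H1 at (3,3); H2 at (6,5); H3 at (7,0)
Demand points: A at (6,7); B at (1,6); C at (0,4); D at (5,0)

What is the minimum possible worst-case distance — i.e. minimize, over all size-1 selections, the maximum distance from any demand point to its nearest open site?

4

Open {H1}.
  Farthest demand point is A at distance 4 (to H1); all others are ≤ 4.
With {H2} the worst case is 6.
With {H3} the worst case is 7.
No size-1 selection achieves below 4.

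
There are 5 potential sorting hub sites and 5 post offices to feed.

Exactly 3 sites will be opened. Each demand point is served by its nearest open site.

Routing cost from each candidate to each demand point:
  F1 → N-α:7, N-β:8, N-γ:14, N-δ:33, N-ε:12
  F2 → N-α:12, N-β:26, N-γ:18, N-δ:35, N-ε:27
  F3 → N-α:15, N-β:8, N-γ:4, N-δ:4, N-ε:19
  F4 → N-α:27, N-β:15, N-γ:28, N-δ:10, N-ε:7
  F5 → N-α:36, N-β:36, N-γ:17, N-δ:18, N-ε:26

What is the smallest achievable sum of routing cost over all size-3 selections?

Open {F1, F3, F4}.
  N-α→F1 7, N-β→F1 8, N-γ→F3 4, N-δ→F3 4, N-ε→F4 7  ⇒ total 30.
Compare {F1, F2, F3}: total 35.
Compare {F1, F3, F5}: total 35.
No size-3 selection does better; minimum is 30.

30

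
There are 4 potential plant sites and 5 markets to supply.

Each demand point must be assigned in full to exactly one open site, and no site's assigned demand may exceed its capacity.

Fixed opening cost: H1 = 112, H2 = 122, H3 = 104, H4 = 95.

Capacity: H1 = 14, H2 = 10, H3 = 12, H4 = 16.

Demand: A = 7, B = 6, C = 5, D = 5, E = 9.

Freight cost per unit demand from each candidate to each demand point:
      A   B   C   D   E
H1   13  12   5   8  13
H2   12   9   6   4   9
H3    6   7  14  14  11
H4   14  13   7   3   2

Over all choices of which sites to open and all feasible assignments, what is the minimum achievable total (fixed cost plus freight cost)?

Open {H1, H3, H4}; cheapest assignment that respects the capacities:
  H1 (cap 14, load 11): B, C — cost 6×12 + 5×5 = 97
  H3 (cap 12, load 7): A — cost 7×6 = 42
  H4 (cap 16, load 14): D, E — cost 5×3 + 9×2 = 33
  Shipping 172, fixed 311 → total 483.
  Any other capacity-feasible assignment to {H1, H3, H4} ships for at least 172.
Compare {H2, H3, H4}: its best feasible assignment gives total 509.
Compare {H1, H2, H4}: its best feasible assignment gives total 532.
Every other set of open sites that can feasibly serve all demand totals ≥ 509 even under its best assignment. Minimum: 483.

483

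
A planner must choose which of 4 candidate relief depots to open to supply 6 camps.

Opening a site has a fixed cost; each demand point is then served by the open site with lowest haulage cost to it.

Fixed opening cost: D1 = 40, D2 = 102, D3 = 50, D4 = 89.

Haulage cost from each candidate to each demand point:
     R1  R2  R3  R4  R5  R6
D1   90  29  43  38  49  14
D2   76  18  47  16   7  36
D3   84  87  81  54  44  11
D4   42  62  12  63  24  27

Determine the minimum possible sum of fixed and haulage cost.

288

Open {D1, D4}: assign each demand point to its cheapest open site.
  R1→D4 42, R2→D1 29, R3→D4 12, R4→D1 38, R5→D4 24, R6→D1 14
  haulage cost 159, fixed 129 → total 288.
Compare {D2}: haulage cost 200 + fixed 102 = 302.
Compare {D1}: haulage cost 263 + fixed 40 = 303.
Compare {D2, D4}: haulage cost 122 + fixed 191 = 313.
All other subsets cost ≥ 302. Minimum total cost: 288.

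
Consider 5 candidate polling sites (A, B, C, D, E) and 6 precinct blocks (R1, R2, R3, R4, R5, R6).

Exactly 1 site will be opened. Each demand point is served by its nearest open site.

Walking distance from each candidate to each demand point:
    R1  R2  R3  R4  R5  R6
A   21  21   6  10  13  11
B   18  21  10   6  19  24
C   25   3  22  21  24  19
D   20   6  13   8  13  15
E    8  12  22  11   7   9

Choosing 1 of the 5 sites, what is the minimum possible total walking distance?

69

Open {E}.
  R1→E 8, R2→E 12, R3→E 22, R4→E 11, R5→E 7, R6→E 9  ⇒ total 69.
Compare {D}: total 75.
Compare {A}: total 82.
No size-1 selection does better; minimum is 69.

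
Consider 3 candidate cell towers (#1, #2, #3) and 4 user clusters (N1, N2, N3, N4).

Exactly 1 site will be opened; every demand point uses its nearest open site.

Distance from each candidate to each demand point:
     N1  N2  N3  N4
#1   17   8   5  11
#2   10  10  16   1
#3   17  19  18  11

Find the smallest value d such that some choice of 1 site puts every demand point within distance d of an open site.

Open {#2}.
  Farthest demand point is N3 at distance 16 (to #2); all others are ≤ 16.
With {#1} the worst case is 17.
With {#3} the worst case is 19.
No size-1 selection achieves below 16.

16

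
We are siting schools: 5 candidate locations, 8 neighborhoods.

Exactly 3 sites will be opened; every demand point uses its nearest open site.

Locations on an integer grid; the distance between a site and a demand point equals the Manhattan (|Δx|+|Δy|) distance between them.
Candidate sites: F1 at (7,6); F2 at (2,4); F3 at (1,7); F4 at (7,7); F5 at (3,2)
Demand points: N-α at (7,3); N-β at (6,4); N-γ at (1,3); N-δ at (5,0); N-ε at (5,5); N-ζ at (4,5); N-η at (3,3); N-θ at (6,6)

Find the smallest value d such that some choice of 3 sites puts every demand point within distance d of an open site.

Open {F1, F2, F5}.
  Farthest demand point is N-δ at distance 4 (to F5); all others are ≤ 4.
With {F1, F3, F5} the worst case is 4.
With {F1, F4, F5} the worst case is 4.
No size-3 selection achieves below 4.

4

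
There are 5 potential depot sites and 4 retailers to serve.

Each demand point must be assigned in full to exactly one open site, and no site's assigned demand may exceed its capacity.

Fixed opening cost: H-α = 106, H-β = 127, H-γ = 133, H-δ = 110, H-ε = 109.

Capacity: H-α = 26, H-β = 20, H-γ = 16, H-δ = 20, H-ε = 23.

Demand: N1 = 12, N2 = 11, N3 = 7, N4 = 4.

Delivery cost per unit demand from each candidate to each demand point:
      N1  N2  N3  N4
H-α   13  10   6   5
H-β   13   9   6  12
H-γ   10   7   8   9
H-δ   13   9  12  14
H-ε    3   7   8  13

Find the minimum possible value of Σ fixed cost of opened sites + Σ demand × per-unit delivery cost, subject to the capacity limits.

Open {H-α, H-ε}; cheapest assignment that respects the capacities:
  H-α (cap 26, load 11): N3, N4 — cost 7×6 + 4×5 = 62
  H-ε (cap 23, load 23): N1, N2 — cost 12×3 + 11×7 = 113
  Shipping 175, fixed 215 → total 390.
  Any other capacity-feasible assignment to {H-α, H-ε} ships for at least 175.
Compare {H-β, H-ε}: its best feasible assignment gives total 439.
Compare {H-γ, H-ε}: its best feasible assignment gives total 447.
Every other set of open sites that can feasibly serve all demand totals ≥ 439 even under its best assignment. Minimum: 390.

390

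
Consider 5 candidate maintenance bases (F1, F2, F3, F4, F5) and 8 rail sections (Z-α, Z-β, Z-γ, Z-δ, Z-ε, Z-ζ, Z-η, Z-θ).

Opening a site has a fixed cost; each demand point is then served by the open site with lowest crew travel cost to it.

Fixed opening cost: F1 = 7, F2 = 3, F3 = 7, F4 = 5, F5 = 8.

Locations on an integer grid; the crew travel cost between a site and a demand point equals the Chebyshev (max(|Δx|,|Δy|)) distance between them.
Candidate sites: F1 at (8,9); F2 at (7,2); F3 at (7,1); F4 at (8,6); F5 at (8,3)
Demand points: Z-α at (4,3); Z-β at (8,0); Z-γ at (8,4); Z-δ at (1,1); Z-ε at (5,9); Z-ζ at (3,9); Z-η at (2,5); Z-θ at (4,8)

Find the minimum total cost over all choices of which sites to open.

Open {F2, F4}: assign each demand point to its cheapest open site.
  Z-α→F2 3, Z-β→F2 2, Z-γ→F2 2, Z-δ→F2 6, Z-ε→F4 3, Z-ζ→F4 5, Z-η→F2 5, Z-θ→F4 4
  crew travel cost 30, fixed 8 → total 38.
Compare {F1, F2}: crew travel cost 30 + fixed 10 = 40.
Compare {F2}: crew travel cost 38 + fixed 3 = 41.
Compare {F3, F4}: crew travel cost 29 + fixed 12 = 41.
All other subsets cost ≥ 40. Minimum total cost: 38.

38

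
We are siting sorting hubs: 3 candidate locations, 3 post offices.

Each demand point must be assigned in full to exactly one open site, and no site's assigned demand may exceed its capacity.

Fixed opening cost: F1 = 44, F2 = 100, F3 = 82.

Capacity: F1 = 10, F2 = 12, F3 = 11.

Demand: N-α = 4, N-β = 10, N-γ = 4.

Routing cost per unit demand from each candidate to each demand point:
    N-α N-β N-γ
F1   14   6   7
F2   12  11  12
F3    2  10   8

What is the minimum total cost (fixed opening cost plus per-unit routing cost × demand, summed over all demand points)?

Open {F1, F3}; cheapest assignment that respects the capacities:
  F1 (cap 10, load 10): N-β — cost 10×6 = 60
  F3 (cap 11, load 8): N-α, N-γ — cost 4×2 + 4×8 = 40
  Shipping 100, fixed 126 → total 226.
  Any other capacity-feasible assignment to {F1, F3} ships for at least 100.
Compare {F1, F2}: its best feasible assignment gives total 300.
Compare {F1, F2, F3}: its best feasible assignment gives total 326.
Every other set of open sites that can feasibly serve all demand totals ≥ 300 even under its best assignment. Minimum: 226.

226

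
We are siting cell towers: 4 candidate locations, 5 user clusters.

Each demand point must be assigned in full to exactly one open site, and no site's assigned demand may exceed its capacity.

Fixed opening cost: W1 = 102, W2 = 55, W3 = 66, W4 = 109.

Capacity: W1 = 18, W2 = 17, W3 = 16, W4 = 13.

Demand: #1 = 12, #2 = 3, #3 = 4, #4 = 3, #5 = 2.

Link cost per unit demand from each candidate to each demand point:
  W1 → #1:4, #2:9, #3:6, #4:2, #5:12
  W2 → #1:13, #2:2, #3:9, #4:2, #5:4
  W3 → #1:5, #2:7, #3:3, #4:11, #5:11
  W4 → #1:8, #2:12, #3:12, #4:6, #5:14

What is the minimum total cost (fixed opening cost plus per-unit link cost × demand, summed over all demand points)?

Open {W2, W3}; cheapest assignment that respects the capacities:
  W2 (cap 17, load 8): #2, #4, #5 — cost 3×2 + 3×2 + 2×4 = 20
  W3 (cap 16, load 16): #1, #3 — cost 12×5 + 4×3 = 72
  Shipping 92, fixed 121 → total 213.
  Any other capacity-feasible assignment to {W2, W3} ships for at least 92.
Compare {W1, W2}: its best feasible assignment gives total 249.
Compare {W1, W3}: its best feasible assignment gives total 277.
Every other set of open sites that can feasibly serve all demand totals ≥ 249 even under its best assignment. Minimum: 213.

213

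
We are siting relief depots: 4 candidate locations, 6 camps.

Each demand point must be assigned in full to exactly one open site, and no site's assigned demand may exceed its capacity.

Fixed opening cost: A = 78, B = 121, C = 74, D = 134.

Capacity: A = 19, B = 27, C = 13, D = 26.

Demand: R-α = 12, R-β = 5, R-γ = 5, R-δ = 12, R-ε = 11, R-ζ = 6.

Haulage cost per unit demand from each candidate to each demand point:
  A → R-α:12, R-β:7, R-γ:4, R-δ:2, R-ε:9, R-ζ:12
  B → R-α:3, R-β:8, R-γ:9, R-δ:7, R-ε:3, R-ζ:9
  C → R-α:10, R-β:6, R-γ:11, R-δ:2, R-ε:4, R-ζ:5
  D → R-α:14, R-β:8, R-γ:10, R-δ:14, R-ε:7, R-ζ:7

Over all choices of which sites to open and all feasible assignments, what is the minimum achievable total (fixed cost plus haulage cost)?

446

Open {A, B, C}; cheapest assignment that respects the capacities:
  A (cap 19, load 17): R-γ, R-δ — cost 5×4 + 12×2 = 44
  B (cap 27, load 23): R-α, R-ε — cost 12×3 + 11×3 = 69
  C (cap 13, load 11): R-β, R-ζ — cost 5×6 + 6×5 = 60
  Shipping 173, fixed 273 → total 446.
  Any other capacity-feasible assignment to {A, B, C} ships for at least 173.
Compare {A, B, D}: its best feasible assignment gives total 528.
Compare {B, C, D}: its best feasible assignment gives total 554.
Every other set of open sites that can feasibly serve all demand totals ≥ 528 even under its best assignment. Minimum: 446.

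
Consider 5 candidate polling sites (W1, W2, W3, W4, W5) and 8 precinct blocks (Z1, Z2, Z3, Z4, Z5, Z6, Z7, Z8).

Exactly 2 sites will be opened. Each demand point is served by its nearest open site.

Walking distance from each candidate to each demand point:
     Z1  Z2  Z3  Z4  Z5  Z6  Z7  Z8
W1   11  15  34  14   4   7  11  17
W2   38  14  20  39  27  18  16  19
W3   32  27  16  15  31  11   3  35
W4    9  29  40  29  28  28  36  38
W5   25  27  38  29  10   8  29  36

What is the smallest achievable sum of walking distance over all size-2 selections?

Open {W1, W3}.
  Z1→W1 11, Z2→W1 15, Z3→W3 16, Z4→W1 14, Z5→W1 4, Z6→W1 7, Z7→W3 3, Z8→W1 17  ⇒ total 87.
Compare {W1, W2}: total 98.
Compare {W1, W4}: total 111.
No size-2 selection does better; minimum is 87.

87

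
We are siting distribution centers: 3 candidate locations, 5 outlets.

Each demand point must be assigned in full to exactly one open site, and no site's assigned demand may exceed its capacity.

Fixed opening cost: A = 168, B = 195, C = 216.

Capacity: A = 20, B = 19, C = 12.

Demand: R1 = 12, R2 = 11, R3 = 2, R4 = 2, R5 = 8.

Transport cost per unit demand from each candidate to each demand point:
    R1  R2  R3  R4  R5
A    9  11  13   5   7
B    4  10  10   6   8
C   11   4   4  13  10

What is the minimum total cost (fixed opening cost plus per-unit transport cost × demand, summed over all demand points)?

620

Open {A, B}; cheapest assignment that respects the capacities:
  A (cap 20, load 19): R2, R5 — cost 11×11 + 8×7 = 177
  B (cap 19, load 16): R1, R3, R4 — cost 12×4 + 2×10 + 2×6 = 80
  Shipping 257, fixed 363 → total 620.
  Any other capacity-feasible assignment to {A, B} ships for at least 257.
Compare {A, B, C}: its best feasible assignment gives total 757.
Every other set of open sites that can feasibly serve all demand totals ≥ 757 even under its best assignment. Minimum: 620.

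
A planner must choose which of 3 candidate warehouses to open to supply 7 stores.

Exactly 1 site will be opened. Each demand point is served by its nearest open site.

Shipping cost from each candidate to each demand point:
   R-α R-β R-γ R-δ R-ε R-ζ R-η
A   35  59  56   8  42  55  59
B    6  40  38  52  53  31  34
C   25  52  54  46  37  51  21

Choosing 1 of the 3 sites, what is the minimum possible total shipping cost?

Open {B}.
  R-α→B 6, R-β→B 40, R-γ→B 38, R-δ→B 52, R-ε→B 53, R-ζ→B 31, R-η→B 34  ⇒ total 254.
Compare {C}: total 286.
Compare {A}: total 314.

254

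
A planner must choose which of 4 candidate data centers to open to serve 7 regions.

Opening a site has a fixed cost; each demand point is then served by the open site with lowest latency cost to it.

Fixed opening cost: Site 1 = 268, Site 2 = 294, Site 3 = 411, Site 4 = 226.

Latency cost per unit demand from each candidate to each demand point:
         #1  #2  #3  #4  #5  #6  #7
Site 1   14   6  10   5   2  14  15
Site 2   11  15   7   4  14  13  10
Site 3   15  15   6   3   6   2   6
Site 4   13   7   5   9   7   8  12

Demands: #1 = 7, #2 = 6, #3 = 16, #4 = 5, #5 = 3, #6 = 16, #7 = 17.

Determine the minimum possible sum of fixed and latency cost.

Open {Site 4}: assign each demand point to its cheapest open site.
  #1→Site 4 7×13=91, #2→Site 4 6×7=42, #3→Site 4 16×5=80, #4→Site 4 5×9=45, #5→Site 4 3×7=21, #6→Site 4 16×8=128, #7→Site 4 17×12=204
  latency cost 611, fixed 226 → total 837.
Compare {Site 3}: latency cost 458 + fixed 411 = 869.
Compare {Site 2}: latency cost 719 + fixed 294 = 1013.
Compare {Site 3, Site 4}: latency cost 380 + fixed 637 = 1017.
All other subsets cost ≥ 869. Minimum total cost: 837.

837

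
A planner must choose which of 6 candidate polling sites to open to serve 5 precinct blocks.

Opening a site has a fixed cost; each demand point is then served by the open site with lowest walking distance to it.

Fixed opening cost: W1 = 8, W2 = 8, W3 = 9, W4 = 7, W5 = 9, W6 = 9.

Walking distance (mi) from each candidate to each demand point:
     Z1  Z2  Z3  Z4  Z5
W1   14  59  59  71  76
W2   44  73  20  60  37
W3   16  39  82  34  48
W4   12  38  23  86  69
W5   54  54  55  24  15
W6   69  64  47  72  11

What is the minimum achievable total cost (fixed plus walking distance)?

128

Open {W4, W5}: assign each demand point to its cheapest open site.
  Z1→W4 12, Z2→W4 38, Z3→W4 23, Z4→W5 24, Z5→W5 15
  walking distance 112, fixed 16 → total 128.
Compare {W2, W4, W5}: walking distance 109 + fixed 24 = 133.
Compare {W4, W5, W6}: walking distance 108 + fixed 25 = 133.
Compare {W1, W4, W5}: walking distance 112 + fixed 24 = 136.
All other subsets cost ≥ 133. Minimum total cost: 128.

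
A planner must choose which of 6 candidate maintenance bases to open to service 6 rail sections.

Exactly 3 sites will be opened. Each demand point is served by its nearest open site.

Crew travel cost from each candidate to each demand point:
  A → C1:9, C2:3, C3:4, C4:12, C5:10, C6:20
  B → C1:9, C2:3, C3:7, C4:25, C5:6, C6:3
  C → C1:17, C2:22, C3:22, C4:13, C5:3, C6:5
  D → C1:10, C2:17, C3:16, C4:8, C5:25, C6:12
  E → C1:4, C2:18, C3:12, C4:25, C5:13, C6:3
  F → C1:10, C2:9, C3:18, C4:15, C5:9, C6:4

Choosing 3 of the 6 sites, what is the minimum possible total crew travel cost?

29

Open {A, C, E}.
  C1→E 4, C2→A 3, C3→A 4, C4→A 12, C5→C 3, C6→E 3  ⇒ total 29.
Compare {B, D, E}: total 31.
Compare {A, B, E}: total 32.
No size-3 selection does better; minimum is 29.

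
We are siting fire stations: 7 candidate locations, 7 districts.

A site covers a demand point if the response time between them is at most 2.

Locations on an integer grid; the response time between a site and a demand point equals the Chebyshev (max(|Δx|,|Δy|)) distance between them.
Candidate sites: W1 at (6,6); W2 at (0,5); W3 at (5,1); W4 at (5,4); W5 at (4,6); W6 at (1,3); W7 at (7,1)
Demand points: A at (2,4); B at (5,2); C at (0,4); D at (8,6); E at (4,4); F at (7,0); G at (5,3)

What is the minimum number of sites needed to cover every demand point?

Coverage sets (demand points within 2 of each site):
  W1: {D, E}
  W2: {A, C}
  W3: {B, F, G}
  W4: {B, E, G}
  W5: {A, E}
  W6: {A, C}
  W7: {B, F, G}
No 2 sites suffice: every size-2 union leaves at least one demand point uncovered.
But {W1, W2, W3} covers everything, so the minimum is 3.

3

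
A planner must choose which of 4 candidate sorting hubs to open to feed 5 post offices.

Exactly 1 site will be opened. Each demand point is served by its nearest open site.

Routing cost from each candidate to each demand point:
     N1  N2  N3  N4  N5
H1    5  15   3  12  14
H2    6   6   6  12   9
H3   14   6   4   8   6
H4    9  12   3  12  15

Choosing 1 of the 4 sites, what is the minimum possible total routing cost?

38

Open {H3}.
  N1→H3 14, N2→H3 6, N3→H3 4, N4→H3 8, N5→H3 6  ⇒ total 38.
Compare {H2}: total 39.
Compare {H1}: total 49.
No size-1 selection does better; minimum is 38.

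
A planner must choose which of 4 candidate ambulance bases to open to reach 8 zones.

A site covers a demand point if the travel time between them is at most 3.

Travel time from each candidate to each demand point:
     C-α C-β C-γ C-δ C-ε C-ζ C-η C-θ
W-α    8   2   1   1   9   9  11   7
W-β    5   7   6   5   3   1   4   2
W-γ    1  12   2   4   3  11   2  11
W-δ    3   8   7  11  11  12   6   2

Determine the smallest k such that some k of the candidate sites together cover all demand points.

Coverage sets (demand points within 3 of each site):
  W-α: {C-β, C-γ, C-δ}
  W-β: {C-ε, C-ζ, C-θ}
  W-γ: {C-α, C-γ, C-ε, C-η}
  W-δ: {C-α, C-θ}
No 2 sites suffice: every size-2 union leaves at least one demand point uncovered.
But {W-α, W-β, W-γ} covers everything, so the minimum is 3.

3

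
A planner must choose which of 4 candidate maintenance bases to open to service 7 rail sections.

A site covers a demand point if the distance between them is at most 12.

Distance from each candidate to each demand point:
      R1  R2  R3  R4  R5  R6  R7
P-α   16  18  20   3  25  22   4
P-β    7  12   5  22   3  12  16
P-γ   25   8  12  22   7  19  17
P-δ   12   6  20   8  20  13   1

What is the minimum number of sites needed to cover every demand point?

Coverage sets (demand points within 12 of each site):
  P-α: {R4, R7}
  P-β: {R1, R2, R3, R5, R6}
  P-γ: {R2, R3, R5}
  P-δ: {R1, R2, R4, R7}
No single site covers all 7 demand points.
But {P-α, P-β} covers everything, so the minimum is 2.

2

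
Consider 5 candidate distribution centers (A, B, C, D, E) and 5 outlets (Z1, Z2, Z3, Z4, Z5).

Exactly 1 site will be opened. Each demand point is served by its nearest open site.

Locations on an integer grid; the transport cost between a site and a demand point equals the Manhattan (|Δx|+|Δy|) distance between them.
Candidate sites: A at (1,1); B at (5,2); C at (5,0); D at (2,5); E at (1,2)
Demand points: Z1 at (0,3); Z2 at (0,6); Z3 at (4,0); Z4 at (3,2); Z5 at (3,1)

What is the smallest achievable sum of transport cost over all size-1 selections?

Open {E}.
  Z1→E 2, Z2→E 5, Z3→E 5, Z4→E 2, Z5→E 3  ⇒ total 17.
Compare {A}: total 18.
Compare {B}: total 23.
No size-1 selection does better; minimum is 17.

17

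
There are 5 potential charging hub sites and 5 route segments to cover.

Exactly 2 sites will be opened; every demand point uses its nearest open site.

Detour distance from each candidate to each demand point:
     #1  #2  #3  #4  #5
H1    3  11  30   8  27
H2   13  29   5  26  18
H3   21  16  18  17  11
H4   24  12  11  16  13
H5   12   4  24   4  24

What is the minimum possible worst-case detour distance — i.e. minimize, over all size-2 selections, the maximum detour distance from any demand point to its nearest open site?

13

Open {H1, H4}.
  Farthest demand point is #5 at detour distance 13 (to H4); all others are ≤ 13.
With {H4, H5} the worst case is 13.
With {H2, H4} the worst case is 16.
No size-2 selection achieves below 13.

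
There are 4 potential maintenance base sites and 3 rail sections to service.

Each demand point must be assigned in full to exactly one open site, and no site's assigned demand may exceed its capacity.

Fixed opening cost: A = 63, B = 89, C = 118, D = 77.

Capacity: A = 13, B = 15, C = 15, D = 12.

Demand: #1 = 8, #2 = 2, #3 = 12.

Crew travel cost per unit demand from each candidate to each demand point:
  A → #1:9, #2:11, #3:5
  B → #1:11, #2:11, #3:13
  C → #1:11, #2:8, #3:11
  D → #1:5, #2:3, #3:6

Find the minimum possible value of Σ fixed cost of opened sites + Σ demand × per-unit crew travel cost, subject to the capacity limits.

Open {A, D}; cheapest assignment that respects the capacities:
  A (cap 13, load 12): #3 — cost 12×5 = 60
  D (cap 12, load 10): #1, #2 — cost 8×5 + 2×3 = 46
  Shipping 106, fixed 140 → total 246.
  Any other capacity-feasible assignment to {A, D} ships for at least 106.
Compare {A, B}: its best feasible assignment gives total 322.
Compare {A, B, D}: its best feasible assignment gives total 335.
Every other set of open sites that can feasibly serve all demand totals ≥ 322 even under its best assignment. Minimum: 246.

246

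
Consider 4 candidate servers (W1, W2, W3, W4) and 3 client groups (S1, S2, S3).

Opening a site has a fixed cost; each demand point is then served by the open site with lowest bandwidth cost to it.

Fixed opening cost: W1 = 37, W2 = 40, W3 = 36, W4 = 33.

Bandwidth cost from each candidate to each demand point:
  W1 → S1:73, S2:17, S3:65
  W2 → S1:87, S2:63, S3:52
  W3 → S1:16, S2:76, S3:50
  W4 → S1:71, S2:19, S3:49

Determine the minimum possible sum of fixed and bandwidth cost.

Open {W3, W4}: assign each demand point to its cheapest open site.
  S1→W3 16, S2→W4 19, S3→W4 49
  bandwidth cost 84, fixed 69 → total 153.
Compare {W1, W3}: bandwidth cost 83 + fixed 73 = 156.
Compare {W4}: bandwidth cost 139 + fixed 33 = 172.
Compare {W3}: bandwidth cost 142 + fixed 36 = 178.
All other subsets cost ≥ 156. Minimum total cost: 153.

153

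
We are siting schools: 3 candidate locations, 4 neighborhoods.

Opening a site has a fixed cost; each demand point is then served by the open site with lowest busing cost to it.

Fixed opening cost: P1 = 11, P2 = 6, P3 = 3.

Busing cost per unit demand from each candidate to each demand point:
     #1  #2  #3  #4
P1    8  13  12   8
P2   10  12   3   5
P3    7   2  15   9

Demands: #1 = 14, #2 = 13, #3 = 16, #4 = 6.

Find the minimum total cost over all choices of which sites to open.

Open {P2, P3}: assign each demand point to its cheapest open site.
  #1→P3 14×7=98, #2→P3 13×2=26, #3→P2 16×3=48, #4→P2 6×5=30
  busing cost 202, fixed 9 → total 211.
Compare {P1, P2, P3}: busing cost 202 + fixed 20 = 222.
Compare {P1, P2}: busing cost 346 + fixed 17 = 363.
Compare {P1, P3}: busing cost 364 + fixed 14 = 378.
All other subsets cost ≥ 222. Minimum total cost: 211.

211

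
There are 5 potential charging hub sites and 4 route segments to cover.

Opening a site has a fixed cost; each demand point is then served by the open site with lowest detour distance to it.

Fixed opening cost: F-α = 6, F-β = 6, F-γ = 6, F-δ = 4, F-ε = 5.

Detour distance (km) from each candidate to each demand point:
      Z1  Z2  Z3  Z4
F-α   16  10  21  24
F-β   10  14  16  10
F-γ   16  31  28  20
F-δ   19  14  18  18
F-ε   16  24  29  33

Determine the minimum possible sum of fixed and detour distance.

Open {F-β}: assign each demand point to its cheapest open site.
  Z1→F-β 10, Z2→F-β 14, Z3→F-β 16, Z4→F-β 10
  detour distance 50, fixed 6 → total 56.
Compare {F-α, F-β}: detour distance 46 + fixed 12 = 58.
Compare {F-β, F-δ}: detour distance 50 + fixed 10 = 60.
Compare {F-β, F-ε}: detour distance 50 + fixed 11 = 61.
All other subsets cost ≥ 58. Minimum total cost: 56.

56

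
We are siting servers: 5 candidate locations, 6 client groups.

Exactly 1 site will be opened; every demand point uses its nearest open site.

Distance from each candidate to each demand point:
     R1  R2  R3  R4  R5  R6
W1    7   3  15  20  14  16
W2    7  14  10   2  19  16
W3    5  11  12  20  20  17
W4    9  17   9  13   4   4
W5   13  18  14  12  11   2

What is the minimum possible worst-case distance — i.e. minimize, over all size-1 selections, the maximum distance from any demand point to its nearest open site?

17

Open {W4}.
  Farthest demand point is R2 at distance 17 (to W4); all others are ≤ 17.
With {W5} the worst case is 18.
With {W2} the worst case is 19.
No size-1 selection achieves below 17.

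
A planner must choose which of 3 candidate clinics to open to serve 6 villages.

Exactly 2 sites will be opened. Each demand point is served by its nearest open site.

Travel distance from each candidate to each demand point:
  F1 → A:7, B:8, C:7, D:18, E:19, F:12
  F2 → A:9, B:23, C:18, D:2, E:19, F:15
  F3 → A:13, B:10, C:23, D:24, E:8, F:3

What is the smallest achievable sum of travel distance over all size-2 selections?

Open {F2, F3}.
  A→F2 9, B→F3 10, C→F2 18, D→F2 2, E→F3 8, F→F3 3  ⇒ total 50.
Compare {F1, F3}: total 51.
Compare {F1, F2}: total 55.

50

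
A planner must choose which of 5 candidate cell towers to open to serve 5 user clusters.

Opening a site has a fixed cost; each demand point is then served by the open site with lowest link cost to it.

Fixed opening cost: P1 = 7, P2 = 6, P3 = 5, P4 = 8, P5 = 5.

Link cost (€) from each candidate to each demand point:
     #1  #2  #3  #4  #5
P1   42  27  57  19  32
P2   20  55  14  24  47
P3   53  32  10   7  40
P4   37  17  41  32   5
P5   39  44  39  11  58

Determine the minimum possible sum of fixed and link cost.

78

Open {P2, P3, P4}: assign each demand point to its cheapest open site.
  #1→P2 20, #2→P4 17, #3→P3 10, #4→P3 7, #5→P4 5
  link cost 59, fixed 19 → total 78.
Compare {P2, P3, P4, P5}: link cost 59 + fixed 24 = 83.
Compare {P1, P2, P3, P4}: link cost 59 + fixed 26 = 85.
Compare {P2, P4, P5}: link cost 67 + fixed 19 = 86.
All other subsets cost ≥ 83. Minimum total cost: 78.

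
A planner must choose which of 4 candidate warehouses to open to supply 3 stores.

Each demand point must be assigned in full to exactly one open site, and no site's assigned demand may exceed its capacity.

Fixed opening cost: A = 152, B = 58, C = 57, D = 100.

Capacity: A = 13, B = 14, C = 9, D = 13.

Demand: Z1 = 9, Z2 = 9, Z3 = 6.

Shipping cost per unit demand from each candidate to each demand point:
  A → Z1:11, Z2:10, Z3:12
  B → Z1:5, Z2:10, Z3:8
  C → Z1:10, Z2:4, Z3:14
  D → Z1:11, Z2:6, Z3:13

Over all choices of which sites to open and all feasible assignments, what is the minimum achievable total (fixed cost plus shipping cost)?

374

Open {B, C, D}; cheapest assignment that respects the capacities:
  B (cap 14, load 9): Z1 — cost 9×5 = 45
  C (cap 9, load 9): Z2 — cost 9×4 = 36
  D (cap 13, load 6): Z3 — cost 6×13 = 78
  Shipping 159, fixed 215 → total 374.
  Any other capacity-feasible assignment to {B, C, D} ships for at least 159.
Compare {A, B, C}: its best feasible assignment gives total 420.
Compare {A, B, D}: its best feasible assignment gives total 481.
Every other set of open sites that can feasibly serve all demand totals ≥ 420 even under its best assignment. Minimum: 374.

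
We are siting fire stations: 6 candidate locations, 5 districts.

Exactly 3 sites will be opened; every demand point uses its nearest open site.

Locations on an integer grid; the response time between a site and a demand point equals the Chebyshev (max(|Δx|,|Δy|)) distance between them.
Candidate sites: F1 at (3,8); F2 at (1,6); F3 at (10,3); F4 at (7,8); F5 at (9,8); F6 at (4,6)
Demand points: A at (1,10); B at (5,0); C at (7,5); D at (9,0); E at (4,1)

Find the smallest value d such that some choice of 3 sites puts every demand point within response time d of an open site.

5

Open {F1, F2, F3}.
  Farthest demand point is B at response time 5 (to F3); all others are ≤ 5.
With {F1, F3, F6} the worst case is 5.
With {F2, F3, F4} the worst case is 5.
No size-3 selection achieves below 5.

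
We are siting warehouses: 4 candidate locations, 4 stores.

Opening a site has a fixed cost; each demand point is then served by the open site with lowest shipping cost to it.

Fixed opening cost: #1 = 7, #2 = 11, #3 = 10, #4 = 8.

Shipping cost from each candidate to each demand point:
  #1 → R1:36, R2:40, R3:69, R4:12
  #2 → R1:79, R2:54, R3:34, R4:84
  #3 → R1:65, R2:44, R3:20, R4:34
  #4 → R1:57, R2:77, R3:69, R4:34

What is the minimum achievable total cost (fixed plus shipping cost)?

125

Open {#1, #3}: assign each demand point to its cheapest open site.
  R1→#1 36, R2→#1 40, R3→#3 20, R4→#1 12
  shipping cost 108, fixed 17 → total 125.
Compare {#1, #3, #4}: shipping cost 108 + fixed 25 = 133.
Compare {#1, #2, #3}: shipping cost 108 + fixed 28 = 136.
Compare {#1, #2}: shipping cost 122 + fixed 18 = 140.
All other subsets cost ≥ 133. Minimum total cost: 125.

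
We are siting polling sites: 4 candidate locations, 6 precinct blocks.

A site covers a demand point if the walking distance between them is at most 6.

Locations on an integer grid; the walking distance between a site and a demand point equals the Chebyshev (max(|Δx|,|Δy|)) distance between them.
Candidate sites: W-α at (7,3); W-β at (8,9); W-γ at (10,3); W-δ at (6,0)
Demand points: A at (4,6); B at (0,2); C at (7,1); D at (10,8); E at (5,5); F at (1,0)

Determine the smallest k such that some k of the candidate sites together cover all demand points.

2

Coverage sets (demand points within 6 of each site):
  W-α: {A, C, D, E, F}
  W-β: {A, D, E}
  W-γ: {A, C, D, E}
  W-δ: {A, B, C, E, F}
No single site covers all 6 demand points.
But {W-α, W-δ} covers everything, so the minimum is 2.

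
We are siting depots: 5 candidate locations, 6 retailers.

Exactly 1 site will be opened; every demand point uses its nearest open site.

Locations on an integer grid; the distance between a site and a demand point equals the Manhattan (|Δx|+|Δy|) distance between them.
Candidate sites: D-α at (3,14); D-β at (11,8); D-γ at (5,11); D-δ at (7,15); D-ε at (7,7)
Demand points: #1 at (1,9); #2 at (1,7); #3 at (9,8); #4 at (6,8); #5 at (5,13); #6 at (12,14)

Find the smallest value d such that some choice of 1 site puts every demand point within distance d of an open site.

Open {D-γ}.
  Farthest demand point is #6 at distance 10 (to D-γ); all others are ≤ 10.
With {D-β} the worst case is 11.
With {D-α} the worst case is 12.
No size-1 selection achieves below 10.

10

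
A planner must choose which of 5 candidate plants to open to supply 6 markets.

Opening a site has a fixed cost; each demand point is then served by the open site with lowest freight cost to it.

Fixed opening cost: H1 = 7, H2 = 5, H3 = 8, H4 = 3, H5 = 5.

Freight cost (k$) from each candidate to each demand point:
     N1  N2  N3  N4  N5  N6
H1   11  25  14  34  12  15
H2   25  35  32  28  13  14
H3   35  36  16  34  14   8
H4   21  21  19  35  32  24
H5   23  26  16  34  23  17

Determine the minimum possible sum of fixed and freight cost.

115

Open {H1, H2, H4}: assign each demand point to its cheapest open site.
  N1→H1 11, N2→H4 21, N3→H1 14, N4→H2 28, N5→H1 12, N6→H2 14
  freight cost 100, fixed 15 → total 115.
Compare {H1, H2}: freight cost 104 + fixed 12 = 116.
Compare {H1, H4}: freight cost 107 + fixed 10 = 117.
Compare {H1, H2, H3, H4}: freight cost 94 + fixed 23 = 117.
All other subsets cost ≥ 116. Minimum total cost: 115.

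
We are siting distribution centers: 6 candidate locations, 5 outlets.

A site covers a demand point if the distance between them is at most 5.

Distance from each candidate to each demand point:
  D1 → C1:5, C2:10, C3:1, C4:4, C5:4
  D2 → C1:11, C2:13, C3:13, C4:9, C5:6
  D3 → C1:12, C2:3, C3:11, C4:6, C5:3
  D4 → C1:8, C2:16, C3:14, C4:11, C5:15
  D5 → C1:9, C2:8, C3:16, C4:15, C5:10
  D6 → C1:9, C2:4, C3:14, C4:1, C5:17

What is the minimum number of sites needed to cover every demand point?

2

Coverage sets (demand points within 5 of each site):
  D1: {C1, C3, C4, C5}
  D2: {}
  D3: {C2, C5}
  D4: {}
  D5: {}
  D6: {C2, C4}
No single site covers all 5 demand points.
But {D1, D3} covers everything, so the minimum is 2.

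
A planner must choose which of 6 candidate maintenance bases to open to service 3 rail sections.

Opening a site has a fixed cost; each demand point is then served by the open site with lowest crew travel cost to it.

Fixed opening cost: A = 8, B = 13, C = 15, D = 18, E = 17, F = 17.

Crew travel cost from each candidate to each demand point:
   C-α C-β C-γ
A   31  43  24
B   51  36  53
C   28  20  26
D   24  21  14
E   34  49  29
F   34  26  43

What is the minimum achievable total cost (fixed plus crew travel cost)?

Open {D}: assign each demand point to its cheapest open site.
  C-α→D 24, C-β→D 21, C-γ→D 14
  crew travel cost 59, fixed 18 → total 77.
Compare {A, D}: crew travel cost 59 + fixed 26 = 85.
Compare {C}: crew travel cost 74 + fixed 15 = 89.
Compare {B, D}: crew travel cost 59 + fixed 31 = 90.
All other subsets cost ≥ 85. Minimum total cost: 77.

77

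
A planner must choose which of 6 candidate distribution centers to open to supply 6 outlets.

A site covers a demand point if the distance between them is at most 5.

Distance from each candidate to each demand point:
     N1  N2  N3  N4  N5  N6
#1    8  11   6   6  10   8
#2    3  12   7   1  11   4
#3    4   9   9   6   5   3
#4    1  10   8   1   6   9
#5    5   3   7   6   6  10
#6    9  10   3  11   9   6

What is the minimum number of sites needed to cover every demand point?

4

Coverage sets (demand points within 5 of each site):
  #1: {}
  #2: {N1, N4, N6}
  #3: {N1, N5, N6}
  #4: {N1, N4}
  #5: {N1, N2}
  #6: {N3}
No 3 sites suffice: every size-3 union leaves at least one demand point uncovered.
But {#2, #3, #5, #6} covers everything, so the minimum is 4.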